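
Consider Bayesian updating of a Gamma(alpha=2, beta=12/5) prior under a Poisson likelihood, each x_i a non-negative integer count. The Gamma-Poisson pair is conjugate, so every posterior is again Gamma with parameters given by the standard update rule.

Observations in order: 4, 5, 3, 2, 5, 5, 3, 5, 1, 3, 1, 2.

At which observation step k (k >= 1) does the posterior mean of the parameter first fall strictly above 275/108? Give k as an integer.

obs 1: x=4 → posterior Gamma(6, 17/5)
obs 2: x=5 → posterior Gamma(11, 22/5)
obs 3: x=3 → posterior Gamma(14, 27/5)
obs 4: x=2 → posterior Gamma(16, 32/5)
obs 5: x=5 → posterior Gamma(21, 37/5)
obs 6: x=5 → posterior Gamma(26, 42/5)
obs 7: x=3 → posterior Gamma(29, 47/5)
obs 8: x=5 → posterior Gamma(34, 52/5)
obs 9: x=1 → posterior Gamma(35, 57/5)
obs 10: x=3 → posterior Gamma(38, 62/5)
obs 11: x=1 → posterior Gamma(39, 67/5)
obs 12: x=2 → posterior Gamma(41, 72/5)

k = 3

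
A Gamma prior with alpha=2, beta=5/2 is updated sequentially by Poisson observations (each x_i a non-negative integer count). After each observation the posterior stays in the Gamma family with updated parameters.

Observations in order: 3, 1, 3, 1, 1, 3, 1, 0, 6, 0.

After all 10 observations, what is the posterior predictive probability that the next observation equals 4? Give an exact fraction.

obs 1: x=3 → posterior Gamma(5, 7/2)
obs 2: x=1 → posterior Gamma(6, 9/2)
obs 3: x=3 → posterior Gamma(9, 11/2)
obs 4: x=1 → posterior Gamma(10, 13/2)
obs 5: x=1 → posterior Gamma(11, 15/2)
obs 6: x=3 → posterior Gamma(14, 17/2)
obs 7: x=1 → posterior Gamma(15, 19/2)
obs 8: x=0 → posterior Gamma(15, 21/2)
obs 9: x=6 → posterior Gamma(21, 23/2)
obs 10: x=0 → posterior Gamma(21, 25/2)

12885720934718847274780273437500000/202755595904452569706561330872953769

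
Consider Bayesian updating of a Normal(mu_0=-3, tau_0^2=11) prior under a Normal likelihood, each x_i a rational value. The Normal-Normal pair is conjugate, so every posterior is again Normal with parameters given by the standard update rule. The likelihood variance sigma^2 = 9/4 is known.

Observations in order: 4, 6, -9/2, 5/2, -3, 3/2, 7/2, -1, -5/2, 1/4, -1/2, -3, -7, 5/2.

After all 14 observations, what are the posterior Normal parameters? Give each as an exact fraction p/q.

mu_0=-82/625, tau_0^2=99/625

obs 1: x=4 → posterior Normal(149/53, 99/53)
obs 2: x=6 → posterior Normal(413/97, 99/97)
obs 3: x=-9/2 → posterior Normal(215/141, 33/47)
obs 4: x=5/2 → posterior Normal(65/37, 99/185)
obs 5: x=-3 → posterior Normal(193/229, 99/229)
obs 6: x=3/2 → posterior Normal(37/39, 33/91)
obs 7: x=7/2 → posterior Normal(413/317, 99/317)
obs 8: x=-1 → posterior Normal(369/361, 99/361)
obs 9: x=-5/2 → posterior Normal(259/405, 11/45)
obs 10: x=1/4 → posterior Normal(270/449, 99/449)
obs 11: x=-1/2 → posterior Normal(248/493, 99/493)
obs 12: x=-3 → posterior Normal(116/537, 33/179)
obs 13: x=-7 → posterior Normal(-192/581, 99/581)
obs 14: x=5/2 → posterior Normal(-82/625, 99/625)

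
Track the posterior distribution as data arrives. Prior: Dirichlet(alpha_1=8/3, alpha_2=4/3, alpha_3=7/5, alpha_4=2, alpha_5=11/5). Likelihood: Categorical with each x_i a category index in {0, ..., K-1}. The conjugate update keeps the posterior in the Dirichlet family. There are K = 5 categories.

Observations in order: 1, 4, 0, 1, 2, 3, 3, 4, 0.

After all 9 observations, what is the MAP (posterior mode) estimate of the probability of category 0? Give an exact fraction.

obs 1: x=1 → posterior Dirichlet(8/3, 7/3, 7/5, 2, 11/5)
obs 2: x=4 → posterior Dirichlet(8/3, 7/3, 7/5, 2, 16/5)
obs 3: x=0 → posterior Dirichlet(11/3, 7/3, 7/5, 2, 16/5)
obs 4: x=1 → posterior Dirichlet(11/3, 10/3, 7/5, 2, 16/5)
obs 5: x=2 → posterior Dirichlet(11/3, 10/3, 12/5, 2, 16/5)
obs 6: x=3 → posterior Dirichlet(11/3, 10/3, 12/5, 3, 16/5)
obs 7: x=3 → posterior Dirichlet(11/3, 10/3, 12/5, 4, 16/5)
obs 8: x=4 → posterior Dirichlet(11/3, 10/3, 12/5, 4, 21/5)
obs 9: x=0 → posterior Dirichlet(14/3, 10/3, 12/5, 4, 21/5)

55/204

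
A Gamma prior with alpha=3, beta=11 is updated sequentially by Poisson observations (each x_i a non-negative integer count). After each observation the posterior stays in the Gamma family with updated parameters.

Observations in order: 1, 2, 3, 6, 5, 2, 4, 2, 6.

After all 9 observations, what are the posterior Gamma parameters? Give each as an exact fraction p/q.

obs 1: x=1 → posterior Gamma(4, 12)
obs 2: x=2 → posterior Gamma(6, 13)
obs 3: x=3 → posterior Gamma(9, 14)
obs 4: x=6 → posterior Gamma(15, 15)
obs 5: x=5 → posterior Gamma(20, 16)
obs 6: x=2 → posterior Gamma(22, 17)
obs 7: x=4 → posterior Gamma(26, 18)
obs 8: x=2 → posterior Gamma(28, 19)
obs 9: x=6 → posterior Gamma(34, 20)

alpha=34, beta=20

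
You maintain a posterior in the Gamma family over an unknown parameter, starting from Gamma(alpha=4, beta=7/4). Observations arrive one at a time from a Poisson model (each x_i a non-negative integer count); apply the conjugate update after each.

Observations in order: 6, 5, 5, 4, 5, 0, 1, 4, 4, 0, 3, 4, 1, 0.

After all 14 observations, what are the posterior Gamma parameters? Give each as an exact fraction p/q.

obs 1: x=6 → posterior Gamma(10, 11/4)
obs 2: x=5 → posterior Gamma(15, 15/4)
obs 3: x=5 → posterior Gamma(20, 19/4)
obs 4: x=4 → posterior Gamma(24, 23/4)
obs 5: x=5 → posterior Gamma(29, 27/4)
obs 6: x=0 → posterior Gamma(29, 31/4)
obs 7: x=1 → posterior Gamma(30, 35/4)
obs 8: x=4 → posterior Gamma(34, 39/4)
obs 9: x=4 → posterior Gamma(38, 43/4)
obs 10: x=0 → posterior Gamma(38, 47/4)
obs 11: x=3 → posterior Gamma(41, 51/4)
obs 12: x=4 → posterior Gamma(45, 55/4)
obs 13: x=1 → posterior Gamma(46, 59/4)
obs 14: x=0 → posterior Gamma(46, 63/4)

alpha=46, beta=63/4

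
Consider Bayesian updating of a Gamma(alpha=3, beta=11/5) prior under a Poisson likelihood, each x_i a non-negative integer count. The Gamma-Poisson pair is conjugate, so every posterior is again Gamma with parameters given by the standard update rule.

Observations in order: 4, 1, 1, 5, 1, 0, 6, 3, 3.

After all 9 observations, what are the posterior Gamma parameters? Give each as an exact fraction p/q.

alpha=27, beta=56/5

obs 1: x=4 → posterior Gamma(7, 16/5)
obs 2: x=1 → posterior Gamma(8, 21/5)
obs 3: x=1 → posterior Gamma(9, 26/5)
obs 4: x=5 → posterior Gamma(14, 31/5)
obs 5: x=1 → posterior Gamma(15, 36/5)
obs 6: x=0 → posterior Gamma(15, 41/5)
obs 7: x=6 → posterior Gamma(21, 46/5)
obs 8: x=3 → posterior Gamma(24, 51/5)
obs 9: x=3 → posterior Gamma(27, 56/5)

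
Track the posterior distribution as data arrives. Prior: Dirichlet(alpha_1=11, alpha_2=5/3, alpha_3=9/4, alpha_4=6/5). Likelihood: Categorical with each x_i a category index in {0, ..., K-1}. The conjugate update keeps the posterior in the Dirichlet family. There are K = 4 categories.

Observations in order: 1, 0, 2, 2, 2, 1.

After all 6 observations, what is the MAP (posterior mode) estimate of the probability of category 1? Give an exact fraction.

160/1087

obs 1: x=1 → posterior Dirichlet(11, 8/3, 9/4, 6/5)
obs 2: x=0 → posterior Dirichlet(12, 8/3, 9/4, 6/5)
obs 3: x=2 → posterior Dirichlet(12, 8/3, 13/4, 6/5)
obs 4: x=2 → posterior Dirichlet(12, 8/3, 17/4, 6/5)
obs 5: x=2 → posterior Dirichlet(12, 8/3, 21/4, 6/5)
obs 6: x=1 → posterior Dirichlet(12, 11/3, 21/4, 6/5)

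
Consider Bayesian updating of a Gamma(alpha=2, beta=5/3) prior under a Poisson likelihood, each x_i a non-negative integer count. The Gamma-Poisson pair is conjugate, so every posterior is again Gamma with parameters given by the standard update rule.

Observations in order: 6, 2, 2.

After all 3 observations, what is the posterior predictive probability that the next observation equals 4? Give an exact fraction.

obs 1: x=6 → posterior Gamma(8, 8/3)
obs 2: x=2 → posterior Gamma(10, 11/3)
obs 3: x=2 → posterior Gamma(12, 14/3)

6268362421774602240/48661191875666868481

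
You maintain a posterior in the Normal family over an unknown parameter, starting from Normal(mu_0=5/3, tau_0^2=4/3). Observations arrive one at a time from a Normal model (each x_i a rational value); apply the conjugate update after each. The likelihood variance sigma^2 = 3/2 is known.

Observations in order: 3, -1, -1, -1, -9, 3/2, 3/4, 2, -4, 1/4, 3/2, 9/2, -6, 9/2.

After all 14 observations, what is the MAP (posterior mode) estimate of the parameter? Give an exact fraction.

-17/121

obs 1: x=3 → posterior Normal(39/17, 12/17)
obs 2: x=-1 → posterior Normal(31/25, 12/25)
obs 3: x=-1 → posterior Normal(23/33, 4/11)
obs 4: x=-1 → posterior Normal(15/41, 12/41)
obs 5: x=-9 → posterior Normal(-57/49, 12/49)
obs 6: x=3/2 → posterior Normal(-15/19, 4/19)
obs 7: x=3/4 → posterior Normal(-3/5, 12/65)
obs 8: x=2 → posterior Normal(-23/73, 12/73)
obs 9: x=-4 → posterior Normal(-55/81, 4/27)
obs 10: x=1/4 → posterior Normal(-53/89, 12/89)
obs 11: x=3/2 → posterior Normal(-41/97, 12/97)
obs 12: x=9/2 → posterior Normal(-1/21, 4/35)
obs 13: x=-6 → posterior Normal(-53/113, 12/113)
obs 14: x=9/2 → posterior Normal(-17/121, 12/121)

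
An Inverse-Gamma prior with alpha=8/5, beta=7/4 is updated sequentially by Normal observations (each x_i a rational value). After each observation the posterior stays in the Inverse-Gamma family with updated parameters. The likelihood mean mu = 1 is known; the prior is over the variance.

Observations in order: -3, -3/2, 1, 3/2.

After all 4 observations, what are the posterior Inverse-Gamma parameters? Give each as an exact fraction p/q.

obs 1: x=-3 → posterior Inverse-Gamma(21/10, 39/4)
obs 2: x=-3/2 → posterior Inverse-Gamma(13/5, 103/8)
obs 3: x=1 → posterior Inverse-Gamma(31/10, 103/8)
obs 4: x=3/2 → posterior Inverse-Gamma(18/5, 13)

alpha=18/5, beta=13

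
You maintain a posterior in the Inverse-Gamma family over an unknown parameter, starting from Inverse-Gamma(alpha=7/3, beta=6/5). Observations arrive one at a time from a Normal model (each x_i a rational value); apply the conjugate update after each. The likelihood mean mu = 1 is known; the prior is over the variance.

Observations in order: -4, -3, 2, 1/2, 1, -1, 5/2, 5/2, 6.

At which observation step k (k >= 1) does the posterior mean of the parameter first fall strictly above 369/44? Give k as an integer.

k = 2

obs 1: x=-4 → posterior Inverse-Gamma(17/6, 137/10)
obs 2: x=-3 → posterior Inverse-Gamma(10/3, 217/10)
obs 3: x=2 → posterior Inverse-Gamma(23/6, 111/5)
obs 4: x=1/2 → posterior Inverse-Gamma(13/3, 893/40)
obs 5: x=1 → posterior Inverse-Gamma(29/6, 893/40)
obs 6: x=-1 → posterior Inverse-Gamma(16/3, 973/40)
obs 7: x=5/2 → posterior Inverse-Gamma(35/6, 509/20)
obs 8: x=5/2 → posterior Inverse-Gamma(19/3, 1063/40)
obs 9: x=6 → posterior Inverse-Gamma(41/6, 1563/40)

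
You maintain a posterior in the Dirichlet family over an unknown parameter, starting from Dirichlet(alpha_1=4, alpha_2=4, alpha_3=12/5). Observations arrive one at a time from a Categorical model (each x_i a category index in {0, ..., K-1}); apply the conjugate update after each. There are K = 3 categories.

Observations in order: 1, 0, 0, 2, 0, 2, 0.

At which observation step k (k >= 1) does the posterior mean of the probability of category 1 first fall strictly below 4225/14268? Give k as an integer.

k = 7

obs 1: x=1 → posterior Dirichlet(4, 5, 12/5)
obs 2: x=0 → posterior Dirichlet(5, 5, 12/5)
obs 3: x=0 → posterior Dirichlet(6, 5, 12/5)
obs 4: x=2 → posterior Dirichlet(6, 5, 17/5)
obs 5: x=0 → posterior Dirichlet(7, 5, 17/5)
obs 6: x=2 → posterior Dirichlet(7, 5, 22/5)
obs 7: x=0 → posterior Dirichlet(8, 5, 22/5)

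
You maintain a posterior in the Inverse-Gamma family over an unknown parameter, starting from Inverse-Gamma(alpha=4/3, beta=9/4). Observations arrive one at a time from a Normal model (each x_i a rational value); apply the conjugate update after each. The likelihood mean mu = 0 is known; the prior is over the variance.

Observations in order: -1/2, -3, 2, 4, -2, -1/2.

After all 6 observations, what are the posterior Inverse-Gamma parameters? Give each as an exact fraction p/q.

alpha=13/3, beta=19

obs 1: x=-1/2 → posterior Inverse-Gamma(11/6, 19/8)
obs 2: x=-3 → posterior Inverse-Gamma(7/3, 55/8)
obs 3: x=2 → posterior Inverse-Gamma(17/6, 71/8)
obs 4: x=4 → posterior Inverse-Gamma(10/3, 135/8)
obs 5: x=-2 → posterior Inverse-Gamma(23/6, 151/8)
obs 6: x=-1/2 → posterior Inverse-Gamma(13/3, 19)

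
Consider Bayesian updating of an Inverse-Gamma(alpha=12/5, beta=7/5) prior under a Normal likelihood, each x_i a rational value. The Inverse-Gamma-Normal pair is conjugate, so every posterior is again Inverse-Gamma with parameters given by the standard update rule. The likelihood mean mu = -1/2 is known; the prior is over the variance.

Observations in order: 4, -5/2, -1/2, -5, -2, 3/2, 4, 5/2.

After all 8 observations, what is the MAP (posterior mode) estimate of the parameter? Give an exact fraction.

207/37

obs 1: x=4 → posterior Inverse-Gamma(29/10, 461/40)
obs 2: x=-5/2 → posterior Inverse-Gamma(17/5, 541/40)
obs 3: x=-1/2 → posterior Inverse-Gamma(39/10, 541/40)
obs 4: x=-5 → posterior Inverse-Gamma(22/5, 473/20)
obs 5: x=-2 → posterior Inverse-Gamma(49/10, 991/40)
obs 6: x=3/2 → posterior Inverse-Gamma(27/5, 1071/40)
obs 7: x=4 → posterior Inverse-Gamma(59/10, 369/10)
obs 8: x=5/2 → posterior Inverse-Gamma(32/5, 207/5)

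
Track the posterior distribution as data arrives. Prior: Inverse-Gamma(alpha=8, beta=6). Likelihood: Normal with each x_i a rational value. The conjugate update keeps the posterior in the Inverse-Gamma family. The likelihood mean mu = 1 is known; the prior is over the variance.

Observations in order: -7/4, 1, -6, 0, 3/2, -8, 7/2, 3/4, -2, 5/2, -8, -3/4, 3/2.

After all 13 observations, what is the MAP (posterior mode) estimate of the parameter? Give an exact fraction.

obs 1: x=-7/4 → posterior Inverse-Gamma(17/2, 313/32)
obs 2: x=1 → posterior Inverse-Gamma(9, 313/32)
obs 3: x=-6 → posterior Inverse-Gamma(19/2, 1097/32)
obs 4: x=0 → posterior Inverse-Gamma(10, 1113/32)
obs 5: x=3/2 → posterior Inverse-Gamma(21/2, 1117/32)
obs 6: x=-8 → posterior Inverse-Gamma(11, 2413/32)
obs 7: x=7/2 → posterior Inverse-Gamma(23/2, 2513/32)
obs 8: x=3/4 → posterior Inverse-Gamma(12, 1257/16)
obs 9: x=-2 → posterior Inverse-Gamma(25/2, 1329/16)
obs 10: x=5/2 → posterior Inverse-Gamma(13, 1347/16)
obs 11: x=-8 → posterior Inverse-Gamma(27/2, 1995/16)
obs 12: x=-3/4 → posterior Inverse-Gamma(14, 4039/32)
obs 13: x=3/2 → posterior Inverse-Gamma(29/2, 4043/32)

4043/496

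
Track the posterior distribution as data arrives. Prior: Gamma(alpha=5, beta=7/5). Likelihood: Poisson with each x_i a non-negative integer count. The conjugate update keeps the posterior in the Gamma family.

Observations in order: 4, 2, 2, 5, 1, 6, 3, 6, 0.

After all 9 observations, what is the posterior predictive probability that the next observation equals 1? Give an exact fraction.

obs 1: x=4 → posterior Gamma(9, 12/5)
obs 2: x=2 → posterior Gamma(11, 17/5)
obs 3: x=2 → posterior Gamma(13, 22/5)
obs 4: x=5 → posterior Gamma(18, 27/5)
obs 5: x=1 → posterior Gamma(19, 32/5)
obs 6: x=6 → posterior Gamma(25, 37/5)
obs 7: x=3 → posterior Gamma(28, 42/5)
obs 8: x=6 → posterior Gamma(34, 47/5)
obs 9: x=0 → posterior Gamma(34, 52/5)

3754590742173768851960790916098138027931469548763556903649280/28550909573650066229089548892507907074710182727352898122649193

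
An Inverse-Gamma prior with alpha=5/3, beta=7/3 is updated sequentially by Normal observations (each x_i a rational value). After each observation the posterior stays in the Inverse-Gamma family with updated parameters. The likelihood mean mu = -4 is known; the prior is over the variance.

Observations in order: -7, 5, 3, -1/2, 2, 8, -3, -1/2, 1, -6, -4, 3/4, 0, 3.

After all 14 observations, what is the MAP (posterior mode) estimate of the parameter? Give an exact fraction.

22355/928

obs 1: x=-7 → posterior Inverse-Gamma(13/6, 41/6)
obs 2: x=5 → posterior Inverse-Gamma(8/3, 142/3)
obs 3: x=3 → posterior Inverse-Gamma(19/6, 431/6)
obs 4: x=-1/2 → posterior Inverse-Gamma(11/3, 1871/24)
obs 5: x=2 → posterior Inverse-Gamma(25/6, 2303/24)
obs 6: x=8 → posterior Inverse-Gamma(14/3, 4031/24)
obs 7: x=-3 → posterior Inverse-Gamma(31/6, 4043/24)
obs 8: x=-1/2 → posterior Inverse-Gamma(17/3, 2095/12)
obs 9: x=1 → posterior Inverse-Gamma(37/6, 2245/12)
obs 10: x=-6 → posterior Inverse-Gamma(20/3, 2269/12)
obs 11: x=-4 → posterior Inverse-Gamma(43/6, 2269/12)
obs 12: x=3/4 → posterior Inverse-Gamma(23/3, 19235/96)
obs 13: x=0 → posterior Inverse-Gamma(49/6, 20003/96)
obs 14: x=3 → posterior Inverse-Gamma(26/3, 22355/96)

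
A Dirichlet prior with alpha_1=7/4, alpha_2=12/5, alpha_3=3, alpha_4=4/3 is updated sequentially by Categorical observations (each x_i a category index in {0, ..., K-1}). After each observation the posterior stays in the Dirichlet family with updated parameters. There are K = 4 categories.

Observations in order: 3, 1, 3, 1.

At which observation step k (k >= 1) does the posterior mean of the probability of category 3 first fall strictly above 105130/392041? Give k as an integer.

k = 3

obs 1: x=3 → posterior Dirichlet(7/4, 12/5, 3, 7/3)
obs 2: x=1 → posterior Dirichlet(7/4, 17/5, 3, 7/3)
obs 3: x=3 → posterior Dirichlet(7/4, 17/5, 3, 10/3)
obs 4: x=1 → posterior Dirichlet(7/4, 22/5, 3, 10/3)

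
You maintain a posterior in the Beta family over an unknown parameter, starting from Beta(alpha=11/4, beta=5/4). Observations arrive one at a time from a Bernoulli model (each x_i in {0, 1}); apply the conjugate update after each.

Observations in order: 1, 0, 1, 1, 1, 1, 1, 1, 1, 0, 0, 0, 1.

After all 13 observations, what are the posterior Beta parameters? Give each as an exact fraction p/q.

obs 1: x=1 → posterior Beta(15/4, 5/4)
obs 2: x=0 → posterior Beta(15/4, 9/4)
obs 3: x=1 → posterior Beta(19/4, 9/4)
obs 4: x=1 → posterior Beta(23/4, 9/4)
obs 5: x=1 → posterior Beta(27/4, 9/4)
obs 6: x=1 → posterior Beta(31/4, 9/4)
obs 7: x=1 → posterior Beta(35/4, 9/4)
obs 8: x=1 → posterior Beta(39/4, 9/4)
obs 9: x=1 → posterior Beta(43/4, 9/4)
obs 10: x=0 → posterior Beta(43/4, 13/4)
obs 11: x=0 → posterior Beta(43/4, 17/4)
obs 12: x=0 → posterior Beta(43/4, 21/4)
obs 13: x=1 → posterior Beta(47/4, 21/4)

alpha=47/4, beta=21/4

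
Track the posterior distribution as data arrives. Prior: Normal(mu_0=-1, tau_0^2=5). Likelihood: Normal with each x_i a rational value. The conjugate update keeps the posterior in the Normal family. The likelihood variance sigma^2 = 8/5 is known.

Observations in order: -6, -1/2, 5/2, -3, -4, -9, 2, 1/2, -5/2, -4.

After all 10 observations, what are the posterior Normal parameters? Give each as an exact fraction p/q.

obs 1: x=-6 → posterior Normal(-158/33, 40/33)
obs 2: x=-1/2 → posterior Normal(-341/116, 20/29)
obs 3: x=5/2 → posterior Normal(-108/83, 40/83)
obs 4: x=-3 → posterior Normal(-61/36, 10/27)
obs 5: x=-4 → posterior Normal(-283/133, 40/133)
obs 6: x=-9 → posterior Normal(-254/79, 20/79)
obs 7: x=2 → posterior Normal(-458/183, 40/183)
obs 8: x=1/2 → posterior Normal(-891/416, 5/26)
obs 9: x=-5/2 → posterior Normal(-508/233, 40/233)
obs 10: x=-4 → posterior Normal(-304/129, 20/129)

mu_0=-304/129, tau_0^2=20/129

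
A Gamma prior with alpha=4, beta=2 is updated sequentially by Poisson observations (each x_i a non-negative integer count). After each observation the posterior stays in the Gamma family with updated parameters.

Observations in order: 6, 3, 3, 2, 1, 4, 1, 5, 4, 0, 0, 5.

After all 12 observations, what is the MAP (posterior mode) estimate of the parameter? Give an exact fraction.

obs 1: x=6 → posterior Gamma(10, 3)
obs 2: x=3 → posterior Gamma(13, 4)
obs 3: x=3 → posterior Gamma(16, 5)
obs 4: x=2 → posterior Gamma(18, 6)
obs 5: x=1 → posterior Gamma(19, 7)
obs 6: x=4 → posterior Gamma(23, 8)
obs 7: x=1 → posterior Gamma(24, 9)
obs 8: x=5 → posterior Gamma(29, 10)
obs 9: x=4 → posterior Gamma(33, 11)
obs 10: x=0 → posterior Gamma(33, 12)
obs 11: x=0 → posterior Gamma(33, 13)
obs 12: x=5 → posterior Gamma(38, 14)

37/14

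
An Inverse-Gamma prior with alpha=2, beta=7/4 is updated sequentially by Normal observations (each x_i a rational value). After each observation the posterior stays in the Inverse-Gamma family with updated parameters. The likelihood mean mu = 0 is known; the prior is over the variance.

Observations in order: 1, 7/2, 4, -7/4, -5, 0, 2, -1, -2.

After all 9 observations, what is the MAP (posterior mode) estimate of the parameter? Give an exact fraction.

obs 1: x=1 → posterior Inverse-Gamma(5/2, 9/4)
obs 2: x=7/2 → posterior Inverse-Gamma(3, 67/8)
obs 3: x=4 → posterior Inverse-Gamma(7/2, 131/8)
obs 4: x=-7/4 → posterior Inverse-Gamma(4, 573/32)
obs 5: x=-5 → posterior Inverse-Gamma(9/2, 973/32)
obs 6: x=0 → posterior Inverse-Gamma(5, 973/32)
obs 7: x=2 → posterior Inverse-Gamma(11/2, 1037/32)
obs 8: x=-1 → posterior Inverse-Gamma(6, 1053/32)
obs 9: x=-2 → posterior Inverse-Gamma(13/2, 1117/32)

1117/240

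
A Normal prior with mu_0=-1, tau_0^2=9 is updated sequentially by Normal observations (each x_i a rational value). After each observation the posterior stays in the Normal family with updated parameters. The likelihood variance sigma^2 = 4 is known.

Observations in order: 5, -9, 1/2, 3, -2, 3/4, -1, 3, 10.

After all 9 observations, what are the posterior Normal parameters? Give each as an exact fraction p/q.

obs 1: x=5 → posterior Normal(41/13, 36/13)
obs 2: x=-9 → posterior Normal(-20/11, 18/11)
obs 3: x=1/2 → posterior Normal(-71/62, 36/31)
obs 4: x=3 → posterior Normal(-17/80, 9/10)
obs 5: x=-2 → posterior Normal(-53/98, 36/49)
obs 6: x=3/4 → posterior Normal(-79/232, 18/29)
obs 7: x=-1 → posterior Normal(-115/268, 36/67)
obs 8: x=3 → posterior Normal(-7/304, 9/19)
obs 9: x=10 → posterior Normal(353/340, 36/85)

mu_0=353/340, tau_0^2=36/85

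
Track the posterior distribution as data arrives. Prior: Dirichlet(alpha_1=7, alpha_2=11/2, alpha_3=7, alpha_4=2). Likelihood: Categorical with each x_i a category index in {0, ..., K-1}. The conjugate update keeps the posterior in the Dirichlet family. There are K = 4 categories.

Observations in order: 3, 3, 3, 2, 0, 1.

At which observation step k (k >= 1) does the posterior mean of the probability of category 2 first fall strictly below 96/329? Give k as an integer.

k = 3

obs 1: x=3 → posterior Dirichlet(7, 11/2, 7, 3)
obs 2: x=3 → posterior Dirichlet(7, 11/2, 7, 4)
obs 3: x=3 → posterior Dirichlet(7, 11/2, 7, 5)
obs 4: x=2 → posterior Dirichlet(7, 11/2, 8, 5)
obs 5: x=0 → posterior Dirichlet(8, 11/2, 8, 5)
obs 6: x=1 → posterior Dirichlet(8, 13/2, 8, 5)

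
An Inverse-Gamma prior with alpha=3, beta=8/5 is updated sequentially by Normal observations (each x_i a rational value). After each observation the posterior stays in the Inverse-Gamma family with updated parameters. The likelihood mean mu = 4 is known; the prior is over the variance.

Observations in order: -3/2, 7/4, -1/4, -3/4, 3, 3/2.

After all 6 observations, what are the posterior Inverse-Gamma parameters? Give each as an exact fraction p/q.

obs 1: x=-3/2 → posterior Inverse-Gamma(7/2, 669/40)
obs 2: x=7/4 → posterior Inverse-Gamma(4, 3081/160)
obs 3: x=-1/4 → posterior Inverse-Gamma(9/2, 2263/80)
obs 4: x=-3/4 → posterior Inverse-Gamma(5, 6331/160)
obs 5: x=3 → posterior Inverse-Gamma(11/2, 6411/160)
obs 6: x=3/2 → posterior Inverse-Gamma(6, 6911/160)

alpha=6, beta=6911/160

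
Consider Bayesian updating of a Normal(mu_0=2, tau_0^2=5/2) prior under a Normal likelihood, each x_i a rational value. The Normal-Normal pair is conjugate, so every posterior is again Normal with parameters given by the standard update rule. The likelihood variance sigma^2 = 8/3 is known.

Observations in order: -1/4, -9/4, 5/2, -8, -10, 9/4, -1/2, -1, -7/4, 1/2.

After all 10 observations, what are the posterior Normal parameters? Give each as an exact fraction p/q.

mu_0=-491/332, tau_0^2=20/83

obs 1: x=-1/4 → posterior Normal(113/124, 40/31)
obs 2: x=-9/4 → posterior Normal(-11/92, 20/23)
obs 3: x=5/2 → posterior Normal(32/61, 40/61)
obs 4: x=-8 → posterior Normal(-22/19, 10/19)
obs 5: x=-10 → posterior Normal(-34/13, 40/91)
obs 6: x=9/4 → posterior Normal(-817/424, 20/53)
obs 7: x=-1/2 → posterior Normal(-7/4, 40/121)
obs 8: x=-1 → posterior Normal(-907/544, 5/17)
obs 9: x=-7/4 → posterior Normal(-253/151, 40/151)
obs 10: x=1/2 → posterior Normal(-491/332, 20/83)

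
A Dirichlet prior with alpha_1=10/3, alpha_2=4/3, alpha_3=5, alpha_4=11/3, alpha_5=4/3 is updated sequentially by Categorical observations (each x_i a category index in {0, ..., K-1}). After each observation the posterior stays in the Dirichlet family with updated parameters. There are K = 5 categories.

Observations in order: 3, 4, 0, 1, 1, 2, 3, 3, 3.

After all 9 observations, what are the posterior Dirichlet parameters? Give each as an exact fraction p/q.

alpha_1=13/3, alpha_2=10/3, alpha_3=6, alpha_4=23/3, alpha_5=7/3

obs 1: x=3 → posterior Dirichlet(10/3, 4/3, 5, 14/3, 4/3)
obs 2: x=4 → posterior Dirichlet(10/3, 4/3, 5, 14/3, 7/3)
obs 3: x=0 → posterior Dirichlet(13/3, 4/3, 5, 14/3, 7/3)
obs 4: x=1 → posterior Dirichlet(13/3, 7/3, 5, 14/3, 7/3)
obs 5: x=1 → posterior Dirichlet(13/3, 10/3, 5, 14/3, 7/3)
obs 6: x=2 → posterior Dirichlet(13/3, 10/3, 6, 14/3, 7/3)
obs 7: x=3 → posterior Dirichlet(13/3, 10/3, 6, 17/3, 7/3)
obs 8: x=3 → posterior Dirichlet(13/3, 10/3, 6, 20/3, 7/3)
obs 9: x=3 → posterior Dirichlet(13/3, 10/3, 6, 23/3, 7/3)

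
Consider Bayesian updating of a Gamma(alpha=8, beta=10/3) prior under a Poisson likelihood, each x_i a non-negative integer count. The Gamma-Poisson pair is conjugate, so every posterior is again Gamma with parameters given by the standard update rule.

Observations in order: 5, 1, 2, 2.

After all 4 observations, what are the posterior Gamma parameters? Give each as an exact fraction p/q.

alpha=18, beta=22/3

obs 1: x=5 → posterior Gamma(13, 13/3)
obs 2: x=1 → posterior Gamma(14, 16/3)
obs 3: x=2 → posterior Gamma(16, 19/3)
obs 4: x=2 → posterior Gamma(18, 22/3)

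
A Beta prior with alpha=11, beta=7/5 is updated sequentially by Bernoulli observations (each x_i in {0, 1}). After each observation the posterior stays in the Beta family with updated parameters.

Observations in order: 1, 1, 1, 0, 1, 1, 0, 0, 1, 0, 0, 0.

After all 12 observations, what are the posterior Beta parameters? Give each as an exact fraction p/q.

alpha=17, beta=37/5

obs 1: x=1 → posterior Beta(12, 7/5)
obs 2: x=1 → posterior Beta(13, 7/5)
obs 3: x=1 → posterior Beta(14, 7/5)
obs 4: x=0 → posterior Beta(14, 12/5)
obs 5: x=1 → posterior Beta(15, 12/5)
obs 6: x=1 → posterior Beta(16, 12/5)
obs 7: x=0 → posterior Beta(16, 17/5)
obs 8: x=0 → posterior Beta(16, 22/5)
obs 9: x=1 → posterior Beta(17, 22/5)
obs 10: x=0 → posterior Beta(17, 27/5)
obs 11: x=0 → posterior Beta(17, 32/5)
obs 12: x=0 → posterior Beta(17, 37/5)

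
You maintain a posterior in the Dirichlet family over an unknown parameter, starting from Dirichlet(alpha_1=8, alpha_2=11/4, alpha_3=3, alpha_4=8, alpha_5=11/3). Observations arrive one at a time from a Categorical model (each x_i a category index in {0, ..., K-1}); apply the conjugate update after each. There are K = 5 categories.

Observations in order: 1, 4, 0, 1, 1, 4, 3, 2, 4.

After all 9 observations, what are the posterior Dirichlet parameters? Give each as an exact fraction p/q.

obs 1: x=1 → posterior Dirichlet(8, 15/4, 3, 8, 11/3)
obs 2: x=4 → posterior Dirichlet(8, 15/4, 3, 8, 14/3)
obs 3: x=0 → posterior Dirichlet(9, 15/4, 3, 8, 14/3)
obs 4: x=1 → posterior Dirichlet(9, 19/4, 3, 8, 14/3)
obs 5: x=1 → posterior Dirichlet(9, 23/4, 3, 8, 14/3)
obs 6: x=4 → posterior Dirichlet(9, 23/4, 3, 8, 17/3)
obs 7: x=3 → posterior Dirichlet(9, 23/4, 3, 9, 17/3)
obs 8: x=2 → posterior Dirichlet(9, 23/4, 4, 9, 17/3)
obs 9: x=4 → posterior Dirichlet(9, 23/4, 4, 9, 20/3)

alpha_1=9, alpha_2=23/4, alpha_3=4, alpha_4=9, alpha_5=20/3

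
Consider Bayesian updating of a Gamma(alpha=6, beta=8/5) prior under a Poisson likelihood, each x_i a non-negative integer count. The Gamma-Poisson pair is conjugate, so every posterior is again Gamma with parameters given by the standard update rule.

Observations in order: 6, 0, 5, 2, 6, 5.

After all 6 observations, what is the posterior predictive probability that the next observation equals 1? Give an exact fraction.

obs 1: x=6 → posterior Gamma(12, 13/5)
obs 2: x=0 → posterior Gamma(12, 18/5)
obs 3: x=5 → posterior Gamma(17, 23/5)
obs 4: x=2 → posterior Gamma(19, 28/5)
obs 5: x=6 → posterior Gamma(25, 33/5)
obs 6: x=5 → posterior Gamma(30, 38/5)

37119247000806815203055645156443531631807535513600/434032372696956899302843268022624022041551885480707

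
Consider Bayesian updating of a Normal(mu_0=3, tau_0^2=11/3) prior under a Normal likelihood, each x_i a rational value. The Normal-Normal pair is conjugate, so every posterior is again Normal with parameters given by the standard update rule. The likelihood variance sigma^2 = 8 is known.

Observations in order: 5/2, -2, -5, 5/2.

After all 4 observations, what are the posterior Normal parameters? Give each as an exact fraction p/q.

obs 1: x=5/2 → posterior Normal(199/70, 88/35)
obs 2: x=-2 → posterior Normal(155/92, 44/23)
obs 3: x=-5 → posterior Normal(15/38, 88/57)
obs 4: x=5/2 → posterior Normal(25/34, 22/17)

mu_0=25/34, tau_0^2=22/17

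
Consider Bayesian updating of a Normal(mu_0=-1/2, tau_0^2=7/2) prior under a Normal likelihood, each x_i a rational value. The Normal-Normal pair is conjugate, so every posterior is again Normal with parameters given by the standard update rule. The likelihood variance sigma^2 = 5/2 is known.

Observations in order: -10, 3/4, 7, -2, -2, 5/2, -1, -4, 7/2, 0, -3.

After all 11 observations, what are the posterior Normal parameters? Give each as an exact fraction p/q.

mu_0=-241/328, tau_0^2=35/164

obs 1: x=-10 → posterior Normal(-145/24, 35/24)
obs 2: x=3/4 → posterior Normal(-269/76, 35/38)
obs 3: x=7 → posterior Normal(-73/104, 35/52)
obs 4: x=-2 → posterior Normal(-43/44, 35/66)
obs 5: x=-2 → posterior Normal(-37/32, 7/16)
obs 6: x=5/2 → posterior Normal(-115/188, 35/94)
obs 7: x=-1 → posterior Normal(-143/216, 35/108)
obs 8: x=-4 → posterior Normal(-255/244, 35/122)
obs 9: x=7/2 → posterior Normal(-157/272, 35/136)
obs 10: x=0 → posterior Normal(-157/300, 7/30)
obs 11: x=-3 → posterior Normal(-241/328, 35/164)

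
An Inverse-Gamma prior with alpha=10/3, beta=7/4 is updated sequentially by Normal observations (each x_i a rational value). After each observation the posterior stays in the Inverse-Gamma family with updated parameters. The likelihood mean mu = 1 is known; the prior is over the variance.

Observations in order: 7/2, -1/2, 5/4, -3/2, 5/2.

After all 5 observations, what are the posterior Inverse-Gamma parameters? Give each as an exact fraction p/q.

obs 1: x=7/2 → posterior Inverse-Gamma(23/6, 39/8)
obs 2: x=-1/2 → posterior Inverse-Gamma(13/3, 6)
obs 3: x=5/4 → posterior Inverse-Gamma(29/6, 193/32)
obs 4: x=-3/2 → posterior Inverse-Gamma(16/3, 293/32)
obs 5: x=5/2 → posterior Inverse-Gamma(35/6, 329/32)

alpha=35/6, beta=329/32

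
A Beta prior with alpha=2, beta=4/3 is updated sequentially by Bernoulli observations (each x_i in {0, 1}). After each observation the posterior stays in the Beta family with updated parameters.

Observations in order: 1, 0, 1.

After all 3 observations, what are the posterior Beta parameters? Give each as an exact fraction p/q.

alpha=4, beta=7/3

obs 1: x=1 → posterior Beta(3, 4/3)
obs 2: x=0 → posterior Beta(3, 7/3)
obs 3: x=1 → posterior Beta(4, 7/3)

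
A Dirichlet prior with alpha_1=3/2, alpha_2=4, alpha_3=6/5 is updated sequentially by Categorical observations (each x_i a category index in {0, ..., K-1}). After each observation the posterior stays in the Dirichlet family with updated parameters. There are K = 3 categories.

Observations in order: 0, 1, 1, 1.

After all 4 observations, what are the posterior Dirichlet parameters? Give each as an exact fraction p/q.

obs 1: x=0 → posterior Dirichlet(5/2, 4, 6/5)
obs 2: x=1 → posterior Dirichlet(5/2, 5, 6/5)
obs 3: x=1 → posterior Dirichlet(5/2, 6, 6/5)
obs 4: x=1 → posterior Dirichlet(5/2, 7, 6/5)

alpha_1=5/2, alpha_2=7, alpha_3=6/5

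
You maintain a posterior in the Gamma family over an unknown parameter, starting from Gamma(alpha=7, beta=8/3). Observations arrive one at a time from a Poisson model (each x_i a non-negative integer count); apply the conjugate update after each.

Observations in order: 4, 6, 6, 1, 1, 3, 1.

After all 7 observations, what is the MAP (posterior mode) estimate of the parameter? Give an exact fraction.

obs 1: x=4 → posterior Gamma(11, 11/3)
obs 2: x=6 → posterior Gamma(17, 14/3)
obs 3: x=6 → posterior Gamma(23, 17/3)
obs 4: x=1 → posterior Gamma(24, 20/3)
obs 5: x=1 → posterior Gamma(25, 23/3)
obs 6: x=3 → posterior Gamma(28, 26/3)
obs 7: x=1 → posterior Gamma(29, 29/3)

84/29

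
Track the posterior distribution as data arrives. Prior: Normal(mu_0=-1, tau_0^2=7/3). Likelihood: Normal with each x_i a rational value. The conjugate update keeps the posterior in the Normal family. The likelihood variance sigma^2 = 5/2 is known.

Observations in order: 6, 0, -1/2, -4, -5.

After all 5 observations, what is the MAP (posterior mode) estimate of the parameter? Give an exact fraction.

obs 1: x=6 → posterior Normal(69/29, 35/29)
obs 2: x=0 → posterior Normal(69/43, 35/43)
obs 3: x=-1/2 → posterior Normal(62/57, 35/57)
obs 4: x=-4 → posterior Normal(6/71, 35/71)
obs 5: x=-5 → posterior Normal(-64/85, 7/17)

-64/85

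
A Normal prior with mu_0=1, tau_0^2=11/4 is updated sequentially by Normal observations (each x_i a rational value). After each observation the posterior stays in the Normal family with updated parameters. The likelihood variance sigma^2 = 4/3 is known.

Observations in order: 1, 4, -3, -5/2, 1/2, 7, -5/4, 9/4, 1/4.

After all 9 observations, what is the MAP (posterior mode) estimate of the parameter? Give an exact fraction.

1153/1252

obs 1: x=1 → posterior Normal(1, 44/49)
obs 2: x=4 → posterior Normal(181/82, 22/41)
obs 3: x=-3 → posterior Normal(82/115, 44/115)
obs 4: x=-5/2 → posterior Normal(-1/296, 11/37)
obs 5: x=1/2 → posterior Normal(16/181, 44/181)
obs 6: x=7 → posterior Normal(247/214, 22/107)
obs 7: x=-5/4 → posterior Normal(823/988, 44/247)
obs 8: x=9/4 → posterior Normal(1, 11/70)
obs 9: x=1/4 → posterior Normal(1153/1252, 44/313)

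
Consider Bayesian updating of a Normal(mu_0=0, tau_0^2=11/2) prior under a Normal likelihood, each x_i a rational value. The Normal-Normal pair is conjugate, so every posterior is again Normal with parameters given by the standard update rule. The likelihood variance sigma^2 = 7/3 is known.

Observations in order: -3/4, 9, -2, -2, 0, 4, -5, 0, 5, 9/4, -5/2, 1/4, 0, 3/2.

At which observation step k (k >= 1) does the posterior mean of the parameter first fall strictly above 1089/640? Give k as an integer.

obs 1: x=-3/4 → posterior Normal(-99/188, 77/47)
obs 2: x=9 → posterior Normal(1089/320, 77/80)
obs 3: x=-2 → posterior Normal(825/452, 77/113)
obs 4: x=-2 → posterior Normal(561/584, 77/146)
obs 5: x=0 → posterior Normal(561/716, 77/179)
obs 6: x=4 → posterior Normal(1089/848, 77/212)
obs 7: x=-5 → posterior Normal(429/980, 11/35)
obs 8: x=0 → posterior Normal(429/1112, 77/278)
obs 9: x=5 → posterior Normal(1089/1244, 77/311)
obs 10: x=9/4 → posterior Normal(693/688, 77/344)
obs 11: x=-5/2 → posterior Normal(264/377, 77/377)
obs 12: x=1/4 → posterior Normal(1089/1640, 77/410)
obs 13: x=0 → posterior Normal(1089/1772, 77/443)
obs 14: x=3/2 → posterior Normal(1287/1904, 11/68)

k = 2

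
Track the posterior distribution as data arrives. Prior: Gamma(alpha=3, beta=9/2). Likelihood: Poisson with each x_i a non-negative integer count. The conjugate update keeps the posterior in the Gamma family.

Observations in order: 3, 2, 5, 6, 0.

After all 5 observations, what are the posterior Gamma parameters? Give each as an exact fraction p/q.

alpha=19, beta=19/2

obs 1: x=3 → posterior Gamma(6, 11/2)
obs 2: x=2 → posterior Gamma(8, 13/2)
obs 3: x=5 → posterior Gamma(13, 15/2)
obs 4: x=6 → posterior Gamma(19, 17/2)
obs 5: x=0 → posterior Gamma(19, 19/2)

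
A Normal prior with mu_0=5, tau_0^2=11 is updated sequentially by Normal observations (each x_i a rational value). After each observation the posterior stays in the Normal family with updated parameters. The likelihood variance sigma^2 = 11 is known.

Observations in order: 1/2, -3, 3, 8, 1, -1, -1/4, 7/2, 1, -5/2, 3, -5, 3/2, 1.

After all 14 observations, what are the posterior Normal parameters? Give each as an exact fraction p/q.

obs 1: x=1/2 → posterior Normal(11/4, 11/2)
obs 2: x=-3 → posterior Normal(5/6, 11/3)
obs 3: x=3 → posterior Normal(11/8, 11/4)
obs 4: x=8 → posterior Normal(27/10, 11/5)
obs 5: x=1 → posterior Normal(29/12, 11/6)
obs 6: x=-1 → posterior Normal(27/14, 11/7)
obs 7: x=-1/4 → posterior Normal(53/32, 11/8)
obs 8: x=7/2 → posterior Normal(67/36, 11/9)
obs 9: x=1 → posterior Normal(71/40, 11/10)
obs 10: x=-5/2 → posterior Normal(61/44, 1)
obs 11: x=3 → posterior Normal(73/48, 11/12)
obs 12: x=-5 → posterior Normal(53/52, 11/13)
obs 13: x=3/2 → posterior Normal(59/56, 11/14)
obs 14: x=1 → posterior Normal(21/20, 11/15)

mu_0=21/20, tau_0^2=11/15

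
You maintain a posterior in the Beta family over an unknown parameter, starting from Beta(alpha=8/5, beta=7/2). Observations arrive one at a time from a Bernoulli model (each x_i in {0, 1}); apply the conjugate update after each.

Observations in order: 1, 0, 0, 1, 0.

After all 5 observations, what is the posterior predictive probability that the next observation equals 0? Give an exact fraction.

obs 1: x=1 → posterior Beta(13/5, 7/2)
obs 2: x=0 → posterior Beta(13/5, 9/2)
obs 3: x=0 → posterior Beta(13/5, 11/2)
obs 4: x=1 → posterior Beta(18/5, 11/2)
obs 5: x=0 → posterior Beta(18/5, 13/2)

65/101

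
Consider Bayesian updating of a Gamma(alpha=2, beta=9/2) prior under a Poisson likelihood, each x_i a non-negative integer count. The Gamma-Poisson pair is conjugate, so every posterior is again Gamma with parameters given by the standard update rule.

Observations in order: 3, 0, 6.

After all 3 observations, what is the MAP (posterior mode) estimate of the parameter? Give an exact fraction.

4/3

obs 1: x=3 → posterior Gamma(5, 11/2)
obs 2: x=0 → posterior Gamma(5, 13/2)
obs 3: x=6 → posterior Gamma(11, 15/2)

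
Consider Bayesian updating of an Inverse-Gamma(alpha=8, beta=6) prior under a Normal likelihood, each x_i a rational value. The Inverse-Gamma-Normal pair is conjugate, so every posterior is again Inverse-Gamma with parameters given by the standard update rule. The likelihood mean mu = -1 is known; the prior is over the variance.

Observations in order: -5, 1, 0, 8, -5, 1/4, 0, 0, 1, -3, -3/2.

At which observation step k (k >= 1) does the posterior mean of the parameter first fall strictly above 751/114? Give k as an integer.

obs 1: x=-5 → posterior Inverse-Gamma(17/2, 14)
obs 2: x=1 → posterior Inverse-Gamma(9, 16)
obs 3: x=0 → posterior Inverse-Gamma(19/2, 33/2)
obs 4: x=8 → posterior Inverse-Gamma(10, 57)
obs 5: x=-5 → posterior Inverse-Gamma(21/2, 65)
obs 6: x=1/4 → posterior Inverse-Gamma(11, 2105/32)
obs 7: x=0 → posterior Inverse-Gamma(23/2, 2121/32)
obs 8: x=0 → posterior Inverse-Gamma(12, 2137/32)
obs 9: x=1 → posterior Inverse-Gamma(25/2, 2201/32)
obs 10: x=-3 → posterior Inverse-Gamma(13, 2265/32)
obs 11: x=-3/2 → posterior Inverse-Gamma(27/2, 2269/32)

k = 5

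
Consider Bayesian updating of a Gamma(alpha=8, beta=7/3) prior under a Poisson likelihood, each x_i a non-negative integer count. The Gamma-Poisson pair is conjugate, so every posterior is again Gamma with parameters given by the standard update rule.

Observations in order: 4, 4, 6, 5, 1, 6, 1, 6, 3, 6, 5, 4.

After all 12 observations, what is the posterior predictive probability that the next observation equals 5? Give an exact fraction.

obs 1: x=4 → posterior Gamma(12, 10/3)
obs 2: x=4 → posterior Gamma(16, 13/3)
obs 3: x=6 → posterior Gamma(22, 16/3)
obs 4: x=5 → posterior Gamma(27, 19/3)
obs 5: x=1 → posterior Gamma(28, 22/3)
obs 6: x=6 → posterior Gamma(34, 25/3)
obs 7: x=1 → posterior Gamma(35, 28/3)
obs 8: x=6 → posterior Gamma(41, 31/3)
obs 9: x=3 → posterior Gamma(44, 34/3)
obs 10: x=6 → posterior Gamma(50, 37/3)
obs 11: x=5 → posterior Gamma(55, 40/3)
obs 12: x=4 → posterior Gamma(59, 43/3)

4046963083223593603991411613715495694346625117270831649614667596631666174341478042781386423582943967528647/26091630983282179332007504004820108718509939495138948167844089654021650984872809238127848741245510175686656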